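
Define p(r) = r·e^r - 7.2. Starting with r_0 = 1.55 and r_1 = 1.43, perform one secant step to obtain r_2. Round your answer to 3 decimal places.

p(1.55) = 0.10278, p(1.43) = -1.22446
r_2 = 1.43000 − (-1.22446)·(1.43000 − 1.55000) / (-1.22446 − 0.10278) = 1.43000 − (0.14694)/(-1.32724) = 1.54071

1.541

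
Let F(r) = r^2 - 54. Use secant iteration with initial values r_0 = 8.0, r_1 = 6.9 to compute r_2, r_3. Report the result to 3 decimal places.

F(8.0) = 10.00000, F(6.9) = -6.39000
r_2 = 6.90000 − (-6.39000)·(6.90000 − 8.00000) / (-6.39000 − 10.00000) = 6.90000 − (7.02900)/(-16.39000) = 7.32886
F(7.32886) = -0.28782
r_3 = 7.32886 − (-0.28782)·(7.32886 − 6.90000) / (-0.28782 − (-6.39000)) = 7.32886 − (-0.12344)/(6.10218) = 7.34909

7.329, 7.349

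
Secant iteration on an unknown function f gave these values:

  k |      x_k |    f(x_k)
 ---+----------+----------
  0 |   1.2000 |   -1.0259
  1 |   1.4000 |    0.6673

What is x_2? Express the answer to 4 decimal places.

x_2 = 1.4000 − 0.6673·(1.4000 − 1.2000) / (0.6673 − (-1.0259))
   = 1.4000 − (0.133460)/(1.693200) = 1.321179

1.3212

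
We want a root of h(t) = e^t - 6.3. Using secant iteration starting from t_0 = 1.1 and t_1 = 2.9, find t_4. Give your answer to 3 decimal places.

h(1.1) = -3.29583, h(2.9) = 11.87415
t_2 = 2.90000 − 11.87415·(2.90000 − 1.10000) / (11.87415 − (-3.29583)) = 2.90000 − (21.37346)/(15.16998) = 1.49107
h(1.49107) = -1.85816
t_3 = 1.49107 − (-1.85816)·(1.49107 − 2.90000) / (-1.85816 − 11.87415) = 1.49107 − (2.61802)/(-13.73231) = 1.68172
h(1.68172) = -0.92523
t_4 = 1.68172 − (-0.92523)·(1.68172 − 1.49107) / (-0.92523 − (-1.85816)) = 1.68172 − (-0.17639)/(0.93293) = 1.87079

1.871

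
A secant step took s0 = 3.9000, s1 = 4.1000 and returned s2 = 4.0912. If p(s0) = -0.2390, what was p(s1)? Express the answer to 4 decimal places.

The secant line through (3.9000, -0.2390) and (4.1000, p(s1)) crosses zero at s2 = 4.0912.
So (3.9000, -0.2390), (4.1000, p(s1)), (4.0912, 0) are collinear:
p(s1) = -0.2390 · (4.1000 − 4.0912) / (3.9000 − 4.0912) = -0.2390 · (0.008800)/(-0.191200) = 0.011000

0.0110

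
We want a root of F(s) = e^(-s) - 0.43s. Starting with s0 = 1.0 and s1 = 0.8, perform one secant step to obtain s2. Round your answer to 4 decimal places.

F(1.0) = -0.062121, F(0.8) = 0.105329
s2 = 0.800000 − 0.105329·(0.800000 − 1.000000) / (0.105329 − (-0.062121)) = 0.800000 − (-0.021066)/(0.167450) = 0.925804

0.9258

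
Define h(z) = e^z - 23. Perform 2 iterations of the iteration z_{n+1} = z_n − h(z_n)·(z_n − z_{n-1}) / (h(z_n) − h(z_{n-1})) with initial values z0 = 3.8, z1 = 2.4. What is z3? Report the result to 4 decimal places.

h(3.8) = 21.701184, h(2.4) = -11.976824
z2 = 2.400000 − (-11.976824)·(2.400000 − 3.800000) / (-11.976824 − 21.701184) = 2.400000 − (16.767553)/(-33.678008) = 2.897878
h(2.897878) = -4.864372
z3 = 2.897878 − (-4.864372)·(2.897878 − 2.400000) / (-4.864372 − (-11.976824)) = 2.897878 − (-2.421866)/(7.112452) = 3.238389

3.2384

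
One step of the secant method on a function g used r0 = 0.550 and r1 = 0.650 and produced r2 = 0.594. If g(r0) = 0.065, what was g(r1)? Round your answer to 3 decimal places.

-0.083

The secant line through (0.550, 0.065) and (0.650, g(r1)) crosses zero at r2 = 0.594.
So (0.550, 0.065), (0.650, g(r1)), (0.594, 0) are collinear:
g(r1) = 0.065 · (0.650 − 0.594) / (0.550 − 0.594) = 0.065 · (0.05600)/(-0.04400) = -0.08273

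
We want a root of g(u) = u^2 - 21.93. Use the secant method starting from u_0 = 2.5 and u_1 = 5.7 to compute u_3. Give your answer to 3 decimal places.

4.656

g(2.5) = -15.68000, g(5.7) = 10.56000
u_2 = 5.70000 − 10.56000·(5.70000 − 2.50000) / (10.56000 − (-15.68000)) = 5.70000 − (33.79200)/(26.24000) = 4.41220
g(4.41220) = -2.46253
u_3 = 4.41220 − (-2.46253)·(4.41220 − 5.70000) / (-2.46253 − 10.56000) = 4.41220 − (3.17126)/(-13.02253) = 4.65572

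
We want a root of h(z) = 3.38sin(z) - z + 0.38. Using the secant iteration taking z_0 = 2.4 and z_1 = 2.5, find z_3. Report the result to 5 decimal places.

h(2.4) = 0.2630656, h(2.5) = -0.0971642
z_2 = 2.5000000 − (-0.0971642)·(2.5000000 − 2.4000000) / (-0.0971642 − 0.2630656) = 2.5000000 − (-0.0097164)/(-0.3602297) = 2.4730272
h(2.4730272) = 0.0021028
z_3 = 2.4730272 − 0.0021028·(2.4730272 − 2.5000000) / (0.0021028 − (-0.0971642)) = 2.4730272 − (-0.0000567)/(0.0992670) = 2.4735985

2.47360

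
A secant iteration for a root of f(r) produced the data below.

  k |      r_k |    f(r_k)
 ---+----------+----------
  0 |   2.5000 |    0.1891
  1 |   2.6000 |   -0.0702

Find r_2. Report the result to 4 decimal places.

2.5729

r_2 = 2.6000 − (-0.0702)·(2.6000 − 2.5000) / (-0.0702 − 0.1891)
   = 2.6000 − (-0.007020)/(-0.259300) = 2.572927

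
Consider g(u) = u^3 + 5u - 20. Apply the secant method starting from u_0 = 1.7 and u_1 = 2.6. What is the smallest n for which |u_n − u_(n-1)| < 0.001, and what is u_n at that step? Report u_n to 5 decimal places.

n = 5, u_n = 2.11305

g(1.7) = -6.5870000, g(2.6) = 10.5760000
u_2 = 2.6000000 − 10.5760000·(0.9000000)/(17.1630000) = 2.0454116;  |Δ| = 0.5545884
g(2.0454116) = -1.2155351
u_3 = 2.0454116 − (-1.2155351)·(-0.5545884)/(-11.7915351) = 2.1025816;  |Δ| = 0.0571700
g(2.1025816) = -0.1918953
u_4 = 2.1025816 − (-0.1918953)·(0.0571700)/(1.0236398) = 2.1132989;  |Δ| = 0.0107173
g(2.1132989) = 0.0045555
u_5 = 2.1132989 − 0.0045555·(0.0107173)/(0.1964508) = 2.1130504;  |Δ| = 0.0002485
|u_5 − u_4| = 0.0002485 < 0.001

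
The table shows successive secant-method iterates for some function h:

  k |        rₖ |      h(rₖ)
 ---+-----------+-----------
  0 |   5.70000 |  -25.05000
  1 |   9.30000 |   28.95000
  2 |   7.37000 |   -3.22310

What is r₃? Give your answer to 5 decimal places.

r₃ = 7.37000 − (-3.22310)·(7.37000 − 9.30000) / (-3.22310 − 28.95000)
   = 7.37000 − (6.2205830)/(-32.1731000) = 7.5633473

7.56335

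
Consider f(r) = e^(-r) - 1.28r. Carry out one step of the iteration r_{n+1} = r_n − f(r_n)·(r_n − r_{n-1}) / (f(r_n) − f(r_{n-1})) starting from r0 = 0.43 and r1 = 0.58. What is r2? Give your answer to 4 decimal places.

0.4831

f(0.43) = 0.100109, f(0.58) = -0.182502
r2 = 0.580000 − (-0.182502)·(0.580000 − 0.430000) / (-0.182502 − 0.100109) = 0.580000 − (-0.027375)/(-0.282611) = 0.483134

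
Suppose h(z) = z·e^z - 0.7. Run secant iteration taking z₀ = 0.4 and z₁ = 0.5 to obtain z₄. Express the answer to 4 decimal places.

h(0.4) = -0.103270, h(0.5) = 0.124361
z₂ = 0.500000 − 0.124361·(0.500000 − 0.400000) / (0.124361 − (-0.103270)) = 0.500000 − (0.012436)/(0.227631) = 0.445367
h(0.445367) = -0.004753
z₃ = 0.445367 − (-0.004753)·(0.445367 − 0.500000) / (-0.004753 − 0.124361) = 0.445367 − (0.000260)/(-0.129114) = 0.447379
h(0.447379) = -0.000207
z₄ = 0.447379 − (-0.000207)·(0.447379 − 0.445367) / (-0.000207 − (-0.004753)) = 0.447379 − (0.000000)/(0.004546) = 0.447470

0.4475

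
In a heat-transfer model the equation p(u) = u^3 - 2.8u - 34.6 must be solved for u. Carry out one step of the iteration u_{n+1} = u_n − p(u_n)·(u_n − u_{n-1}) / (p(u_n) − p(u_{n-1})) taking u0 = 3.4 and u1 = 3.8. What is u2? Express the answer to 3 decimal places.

p(3.4) = -4.81600, p(3.8) = 9.63200
u2 = 3.80000 − 9.63200·(3.80000 − 3.40000) / (9.63200 − (-4.81600)) = 3.80000 − (3.85280)/(14.44800) = 3.53333

3.533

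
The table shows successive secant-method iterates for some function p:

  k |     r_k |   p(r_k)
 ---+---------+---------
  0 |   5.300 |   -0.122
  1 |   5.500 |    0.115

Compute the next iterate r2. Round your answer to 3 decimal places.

r2 = 5.500 − 0.115·(5.500 − 5.300) / (0.115 − (-0.122))
   = 5.500 − (0.02300)/(0.23700) = 5.40295

5.403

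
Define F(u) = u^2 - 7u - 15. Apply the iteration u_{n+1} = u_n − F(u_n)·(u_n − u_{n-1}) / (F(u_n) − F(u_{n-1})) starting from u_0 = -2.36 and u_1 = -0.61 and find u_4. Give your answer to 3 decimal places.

F(-2.36) = 7.08960, F(-0.61) = -10.35790
u_2 = -0.61000 − (-10.35790)·(-0.61000 − (-2.36000)) / (-10.35790 − 7.08960) = -0.61000 − (-18.12633)/(-17.44750) = -1.64891
F(-1.64891) = -0.73876
u_3 = -1.64891 − (-0.73876)·(-1.64891 − (-0.61000)) / (-0.73876 − (-10.35790)) = -1.64891 − (0.76750)/(9.61914) = -1.72870
F(-1.72870) = 0.08926
u_4 = -1.72870 − 0.08926·(-1.72870 − (-1.64891)) / (0.08926 − (-0.73876)) = -1.72870 − (-0.00712)/(0.82802) = -1.72009

-1.720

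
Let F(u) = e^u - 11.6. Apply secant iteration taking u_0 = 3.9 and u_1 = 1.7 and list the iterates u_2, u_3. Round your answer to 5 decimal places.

F(3.9) = 37.8024491, F(1.7) = -6.1260526
u_2 = 1.7000000 − (-6.1260526)·(1.7000000 − 3.9000000) / (-6.1260526 − 37.8024491) = 1.7000000 − (13.4773157)/(-43.9285017) = 2.0068012
F(2.0068012) = -4.1605184
u_3 = 2.0068012 − (-4.1605184)·(2.0068012 − 1.7000000) / (-4.1605184 − (-6.1260526)) = 2.0068012 − (-1.2764519)/(1.9655342) = 2.6562185

2.00680, 2.65622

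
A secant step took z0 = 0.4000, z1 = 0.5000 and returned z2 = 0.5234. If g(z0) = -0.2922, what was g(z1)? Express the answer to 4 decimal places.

The secant line through (0.4000, -0.2922) and (0.5000, g(z1)) crosses zero at z2 = 0.5234.
So (0.4000, -0.2922), (0.5000, g(z1)), (0.5234, 0) are collinear:
g(z1) = -0.2922 · (0.5000 − 0.5234) / (0.4000 − 0.5234) = -0.2922 · (-0.023400)/(-0.123400) = -0.055409

-0.0554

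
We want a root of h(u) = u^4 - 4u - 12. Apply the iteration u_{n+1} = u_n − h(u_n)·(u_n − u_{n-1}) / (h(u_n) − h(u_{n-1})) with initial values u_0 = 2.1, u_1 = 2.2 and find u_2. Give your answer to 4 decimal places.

2.1266

h(2.1) = -0.951900, h(2.2) = 2.625600
u_2 = 2.200000 − 2.625600·(2.200000 − 2.100000) / (2.625600 − (-0.951900)) = 2.200000 − (0.262560)/(3.577500) = 2.126608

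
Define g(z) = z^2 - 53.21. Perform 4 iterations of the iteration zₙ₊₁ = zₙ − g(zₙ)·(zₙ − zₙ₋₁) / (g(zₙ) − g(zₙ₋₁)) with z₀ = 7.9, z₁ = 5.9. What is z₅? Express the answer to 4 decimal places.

7.2945

g(7.9) = 9.200000, g(5.9) = -18.400000
z₂ = 5.900000 − (-18.400000)·(5.900000 − 7.900000) / (-18.400000 − 9.200000) = 5.900000 − (36.800000)/(-27.600000) = 7.233333
g(7.233333) = -0.888889
z₃ = 7.233333 − (-0.888889)·(7.233333 − 5.900000) / (-0.888889 − (-18.400000)) = 7.233333 − (-1.185185)/(17.511111) = 7.301015
g(7.301015) = 0.094823
z₄ = 7.301015 − 0.094823·(7.301015 − 7.233333) / (0.094823 − (-0.888889)) = 7.301015 − (0.006418)/(0.983712) = 7.294491
g(7.294491) = -0.000399
z₅ = 7.294491 − (-0.000399)·(7.294491 − 7.301015) / (-0.000399 − 0.094823) = 7.294491 − (0.000003)/(-0.095222) = 7.294518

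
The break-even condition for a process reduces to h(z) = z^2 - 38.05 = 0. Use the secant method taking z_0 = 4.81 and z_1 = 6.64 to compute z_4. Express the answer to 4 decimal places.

h(4.81) = -14.913900, h(6.64) = 6.039600
z_2 = 6.640000 − 6.039600·(6.640000 − 4.810000) / (6.039600 − (-14.913900)) = 6.640000 − (11.052468)/(20.953500) = 6.112524
h(6.112524) = -0.687050
z_3 = 6.112524 − (-0.687050)·(6.112524 − 6.640000) / (-0.687050 − 6.039600) = 6.112524 − (0.362402)/(-6.726650) = 6.166400
h(6.166400) = -0.025516
z_4 = 6.166400 − (-0.025516)·(6.166400 − 6.112524) / (-0.025516 − (-0.687050)) = 6.166400 − (-0.001375)/(0.661535) = 6.168478

6.1685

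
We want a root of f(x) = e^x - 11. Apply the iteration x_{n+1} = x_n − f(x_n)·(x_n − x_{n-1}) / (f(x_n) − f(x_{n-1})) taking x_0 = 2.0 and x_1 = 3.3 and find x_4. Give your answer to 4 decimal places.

2.4031

f(2.0) = -3.610944, f(3.3) = 16.112639
x_2 = 3.300000 − 16.112639·(3.300000 − 2.000000) / (16.112639 − (-3.610944)) = 3.300000 − (20.946431)/(19.723583) = 2.238001
f(2.238001) = -1.625430
x_3 = 2.238001 − (-1.625430)·(2.238001 − 3.300000) / (-1.625430 − 16.112639) = 2.238001 − (1.726205)/(-17.738069) = 2.335317
f(2.335317) = -0.667264
x_4 = 2.335317 − (-0.667264)·(2.335317 − 2.238001) / (-0.667264 − (-1.625430)) = 2.335317 − (-0.064936)/(0.958166) = 2.403088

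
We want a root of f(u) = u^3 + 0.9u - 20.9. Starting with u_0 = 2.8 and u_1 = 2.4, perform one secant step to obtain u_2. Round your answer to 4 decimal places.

2.6317

f(2.8) = 3.572000, f(2.4) = -4.916000
u_2 = 2.400000 − (-4.916000)·(2.400000 − 2.800000) / (-4.916000 − 3.572000) = 2.400000 − (1.966400)/(-8.488000) = 2.631668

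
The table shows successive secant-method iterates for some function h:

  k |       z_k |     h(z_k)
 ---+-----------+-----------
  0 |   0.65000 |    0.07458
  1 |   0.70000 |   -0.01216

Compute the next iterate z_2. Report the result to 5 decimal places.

0.69299

z_2 = 0.70000 − (-0.01216)·(0.70000 − 0.65000) / (-0.01216 − 0.07458)
   = 0.70000 − (-0.0006080)/(-0.0867400) = 0.6929905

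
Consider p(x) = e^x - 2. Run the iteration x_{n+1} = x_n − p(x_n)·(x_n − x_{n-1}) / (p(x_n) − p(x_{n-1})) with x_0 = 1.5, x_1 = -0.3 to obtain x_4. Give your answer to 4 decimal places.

p(1.5) = 2.481689, p(-0.3) = -1.259182
x_2 = -0.300000 − (-1.259182)·(-0.300000 − 1.500000) / (-1.259182 − 2.481689) = -0.300000 − (2.266527)/(-3.740871) = 0.305882
p(0.305882) = -0.642178
x_3 = 0.305882 − (-0.642178)·(0.305882 − (-0.300000)) / (-0.642178 − (-1.259182)) = 0.305882 − (-0.389084)/(0.617004) = 0.936484
p(0.936484) = 0.550997
x_4 = 0.936484 − 0.550997·(0.936484 − 0.305882) / (0.550997 − (-0.642178)) = 0.936484 − (0.347460)/(1.193174) = 0.645278

0.6453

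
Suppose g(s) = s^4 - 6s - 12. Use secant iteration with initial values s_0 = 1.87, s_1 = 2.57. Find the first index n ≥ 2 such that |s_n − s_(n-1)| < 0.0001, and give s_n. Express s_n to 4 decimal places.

n = 6, s_n = 2.2467

g(1.87) = -10.991690, g(2.57) = 16.204704
s_2 = 2.570000 − 16.204704·(0.700000)/(27.196394) = 2.152912;  |Δ| = 0.417088
g(2.152912) = -3.433972
s_3 = 2.152912 − (-3.433972)·(-0.417088)/(-19.638676) = 2.225843;  |Δ| = 0.072931
g(2.225843) = -0.809209
s_4 = 2.225843 − (-0.809209)·(0.072931)/(2.624763) = 2.248327;  |Δ| = 0.022484
g(2.248327) = 0.062819
s_5 = 2.248327 − 0.062819·(0.022484)/(0.872028) = 2.246708;  |Δ| = 0.001620
g(2.246708) = -0.001018
s_6 = 2.246708 − (-0.001018)·(-0.001620)/(-0.063837) = 2.246733;  |Δ| = 0.000026
|s_6 − s_5| = 0.000026 < 0.0001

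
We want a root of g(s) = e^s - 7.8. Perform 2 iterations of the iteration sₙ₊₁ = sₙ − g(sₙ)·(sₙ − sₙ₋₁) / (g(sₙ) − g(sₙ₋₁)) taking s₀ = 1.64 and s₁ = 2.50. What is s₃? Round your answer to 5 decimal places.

g(1.64) = -2.6448305, g(2.50) = 4.3824940
s₂ = 2.5000000 − 4.3824940·(2.5000000 − 1.6400000) / (4.3824940 − (-2.6448305)) = 2.5000000 − (3.7689448)/(7.0273244) = 1.9636729
g(1.9636729) = -0.6745501
s₃ = 1.9636729 − (-0.6745501)·(1.9636729 − 2.5000000) / (-0.6745501 − 4.3824940) = 1.9636729 − (0.3617795)/(-5.0570441) = 2.0352126

2.03521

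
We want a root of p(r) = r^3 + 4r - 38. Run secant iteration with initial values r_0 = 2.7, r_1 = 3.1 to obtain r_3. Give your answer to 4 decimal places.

p(2.7) = -7.517000, p(3.1) = 4.191000
r_2 = 3.100000 − 4.191000·(3.100000 − 2.700000) / (4.191000 − (-7.517000)) = 3.100000 − (1.676400)/(11.708000) = 2.956816
p(2.956816) = -0.322005
r_3 = 2.956816 − (-0.322005)·(2.956816 − 3.100000) / (-0.322005 − 4.191000) = 2.956816 − (0.046106)/(-4.513005) = 2.967032

2.9670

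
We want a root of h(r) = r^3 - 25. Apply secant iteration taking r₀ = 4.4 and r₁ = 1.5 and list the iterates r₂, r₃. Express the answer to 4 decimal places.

h(4.4) = 60.184000, h(1.5) = -21.625000
r₂ = 1.500000 − (-21.625000)·(1.500000 − 4.400000) / (-21.625000 − 60.184000) = 1.500000 − (62.712500)/(-81.809000) = 2.266572
h(2.266572) = -13.355827
r₃ = 2.266572 − (-13.355827)·(2.266572 − 1.500000) / (-13.355827 − (-21.625000)) = 2.266572 − (-10.238205)/(8.269173) = 3.504689

2.2666, 3.5047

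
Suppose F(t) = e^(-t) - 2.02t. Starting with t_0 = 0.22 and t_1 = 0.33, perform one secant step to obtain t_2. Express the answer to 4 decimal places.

F(0.22) = 0.358119, F(0.33) = 0.052324
t_2 = 0.330000 − 0.052324·(0.330000 − 0.220000) / (0.052324 − 0.358119) = 0.330000 − (0.005756)/(-0.305795) = 0.348822

0.3488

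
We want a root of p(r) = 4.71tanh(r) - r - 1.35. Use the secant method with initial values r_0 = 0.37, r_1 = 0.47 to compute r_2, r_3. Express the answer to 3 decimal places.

p(0.37) = -0.05270, p(0.47) = 0.24392
r_2 = 0.47000 − 0.24392·(0.47000 − 0.37000) / (0.24392 − (-0.05270)) = 0.47000 − (0.02439)/(0.29662) = 0.38777
p(0.38777) = 0.00226
r_3 = 0.38777 − 0.00226·(0.38777 − 0.47000) / (0.00226 − 0.24392) = 0.38777 − (-0.00019)/(-0.24165) = 0.38700

0.388, 0.387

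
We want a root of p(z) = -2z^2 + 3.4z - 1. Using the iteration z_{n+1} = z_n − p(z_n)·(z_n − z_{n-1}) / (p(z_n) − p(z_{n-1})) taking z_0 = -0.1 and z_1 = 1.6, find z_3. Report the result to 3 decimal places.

p(-0.1) = -1.36000, p(1.6) = -0.68000
z_2 = 1.60000 − (-0.68000)·(1.60000 − (-0.10000)) / (-0.68000 − (-1.36000)) = 1.60000 − (-1.15600)/(0.68000) = 3.30000
p(3.30000) = -11.56000
z_3 = 3.30000 − (-11.56000)·(3.30000 − 1.60000) / (-11.56000 − (-0.68000)) = 3.30000 − (-19.65200)/(-10.88000) = 1.49375

1.494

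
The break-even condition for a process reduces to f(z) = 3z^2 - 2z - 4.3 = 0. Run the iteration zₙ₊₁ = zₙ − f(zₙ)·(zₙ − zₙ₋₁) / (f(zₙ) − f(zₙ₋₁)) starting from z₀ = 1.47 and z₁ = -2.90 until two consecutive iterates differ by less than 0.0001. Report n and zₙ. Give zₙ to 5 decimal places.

f(1.47) = -0.7573000, f(-2.90) = 26.7300000
z₂ = -2.9000000 − 26.7300000·(-4.3700000)/(27.4873000) = 1.3496025;  |Δ| = 4.2496025
f(1.3496025) = -1.5349240
z₃ = 1.3496025 − (-1.5349240)·(4.2496025)/(-28.2649240) = 1.1188283;  |Δ| = 0.2307743
f(1.1188283) = -2.7823264
z₄ = 1.1188283 − (-2.7823264)·(-0.2307743)/(-1.2474024) = 1.6335694;  |Δ| = 0.5147411
f(1.6335694) = 0.4385083
z₅ = 1.6335694 − 0.4385083·(0.5147411)/(3.2208347) = 1.5634887;  |Δ| = 0.0700807
f(1.5634887) = -0.0934863
z₆ = 1.5634887 − (-0.0934863)·(-0.0700807)/(-0.5319946) = 1.5758039;  |Δ| = 0.0123151
f(1.5758039) = -0.0021342
z₇ = 1.5758039 − (-0.0021342)·(0.0123151)/(0.0913521) = 1.5760916;  |Δ| = 0.0002877
f(1.5760916) = 0.0000109
z₈ = 1.5760916 − 0.0000109·(0.0002877)/(0.0021450) = 1.5760901;  |Δ| = 0.0000015
|z₈ − z₇| = 0.0000015 < 0.0001

n = 8, zₙ = 1.57609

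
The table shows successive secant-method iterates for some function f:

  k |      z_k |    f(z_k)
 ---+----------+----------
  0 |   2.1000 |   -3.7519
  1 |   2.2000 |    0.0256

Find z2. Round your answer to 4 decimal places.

2.1993

z2 = 2.2000 − 0.0256·(2.2000 − 2.1000) / (0.0256 − (-3.7519))
   = 2.2000 − (0.002560)/(3.777500) = 2.199322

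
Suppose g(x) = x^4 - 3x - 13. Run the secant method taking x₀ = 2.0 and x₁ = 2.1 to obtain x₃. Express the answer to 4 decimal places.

2.0956

g(2.0) = -3.000000, g(2.1) = 0.148100
x₂ = 2.100000 − 0.148100·(2.100000 − 2.000000) / (0.148100 − (-3.000000)) = 2.100000 − (0.014810)/(3.148100) = 2.095296
g(2.095296) = -0.011473
x₃ = 2.095296 − (-0.011473)·(2.095296 − 2.100000) / (-0.011473 − 0.148100) = 2.095296 − (0.000054)/(-0.159573) = 2.095634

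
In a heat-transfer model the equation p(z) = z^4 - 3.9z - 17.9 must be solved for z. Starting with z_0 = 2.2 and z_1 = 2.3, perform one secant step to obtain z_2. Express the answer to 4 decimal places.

p(2.2) = -3.054400, p(2.3) = 1.114100
z_2 = 2.300000 − 1.114100·(2.300000 − 2.200000) / (1.114100 − (-3.054400)) = 2.300000 − (0.111410)/(4.168500) = 2.273273

2.2733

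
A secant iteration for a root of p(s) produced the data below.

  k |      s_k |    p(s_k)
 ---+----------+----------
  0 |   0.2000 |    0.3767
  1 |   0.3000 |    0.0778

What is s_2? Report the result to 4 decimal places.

s_2 = 0.3000 − 0.0778·(0.3000 − 0.2000) / (0.0778 − 0.3767)
   = 0.3000 − (0.007780)/(-0.298900) = 0.326029

0.3260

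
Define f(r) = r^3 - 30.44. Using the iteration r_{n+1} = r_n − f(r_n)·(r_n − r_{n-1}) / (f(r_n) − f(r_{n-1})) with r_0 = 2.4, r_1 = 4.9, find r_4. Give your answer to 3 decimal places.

3.138

f(2.4) = -16.61600, f(4.9) = 87.20900
r_2 = 4.90000 − 87.20900·(4.90000 − 2.40000) / (87.20900 − (-16.61600)) = 4.90000 − (218.02250)/(103.82500) = 2.80010
f(2.80010) = -8.48573
r_3 = 2.80010 − (-8.48573)·(2.80010 − 4.90000) / (-8.48573 − 87.20900) = 2.80010 − (17.81923)/(-95.69473) = 2.98631
f(2.98631) = -3.80807
r_4 = 2.98631 − (-3.80807)·(2.98631 − 2.80010) / (-3.80807 − (-8.48573)) = 2.98631 − (-0.70910)/(4.67766) = 3.13790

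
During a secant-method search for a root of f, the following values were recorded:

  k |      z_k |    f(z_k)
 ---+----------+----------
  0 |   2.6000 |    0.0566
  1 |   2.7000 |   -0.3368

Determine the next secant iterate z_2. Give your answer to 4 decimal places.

z_2 = 2.7000 − (-0.3368)·(2.7000 − 2.6000) / (-0.3368 − 0.0566)
   = 2.7000 − (-0.033680)/(-0.393400) = 2.614387

2.6144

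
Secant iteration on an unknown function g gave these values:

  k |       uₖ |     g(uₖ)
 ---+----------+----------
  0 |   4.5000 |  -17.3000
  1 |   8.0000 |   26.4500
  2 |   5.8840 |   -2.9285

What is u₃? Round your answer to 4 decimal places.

6.0949

u₃ = 5.8840 − (-2.9285)·(5.8840 − 8.0000) / (-2.9285 − 26.4500)
   = 5.8840 − (6.196706)/(-29.378500) = 6.094927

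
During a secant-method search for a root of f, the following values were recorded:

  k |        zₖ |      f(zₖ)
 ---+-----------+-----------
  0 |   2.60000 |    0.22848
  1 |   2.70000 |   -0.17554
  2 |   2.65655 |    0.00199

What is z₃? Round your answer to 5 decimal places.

z₃ = 2.65655 − 0.00199·(2.65655 − 2.70000) / (0.00199 − (-0.17554))
   = 2.65655 − (-0.0000865)/(0.1775300) = 2.6570370

2.65704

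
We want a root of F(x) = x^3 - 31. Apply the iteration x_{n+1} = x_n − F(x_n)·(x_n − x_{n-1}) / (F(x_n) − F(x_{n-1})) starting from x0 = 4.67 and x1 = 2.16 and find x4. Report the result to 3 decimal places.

3.117

F(4.67) = 70.84756, F(2.16) = -20.92230
x2 = 2.16000 − (-20.92230)·(2.16000 − 4.67000) / (-20.92230 − 70.84756) = 2.16000 − (52.51498)/(-91.76987) = 2.73225
F(2.73225) = -10.60331
x3 = 2.73225 − (-10.60331)·(2.73225 − 2.16000) / (-10.60331 − (-20.92230)) = 2.73225 − (-6.06771)/(10.31899) = 3.32026
F(3.32026) = 5.60297
x4 = 3.32026 − 5.60297·(3.32026 − 2.73225) / (5.60297 − (-10.60331)) = 3.32026 − (3.29463)/(16.20629) = 3.11697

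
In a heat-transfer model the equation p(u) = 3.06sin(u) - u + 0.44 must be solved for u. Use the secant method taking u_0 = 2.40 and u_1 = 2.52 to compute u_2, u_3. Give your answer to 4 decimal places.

2.4317, 2.4325

p(2.40) = 0.106917, p(2.52) = -0.298068
u_2 = 2.520000 − (-0.298068)·(2.520000 − 2.400000) / (-0.298068 − 0.106917) = 2.520000 − (-0.035768)/(-0.404986) = 2.431680
p(2.431680) = 0.002728
u_3 = 2.431680 − 0.002728·(2.431680 − 2.520000) / (0.002728 − (-0.298068)) = 2.431680 − (-0.000241)/(0.300796) = 2.432481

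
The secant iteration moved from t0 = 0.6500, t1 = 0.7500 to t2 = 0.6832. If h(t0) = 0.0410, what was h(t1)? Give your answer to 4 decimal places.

-0.0825

The secant line through (0.6500, 0.0410) and (0.7500, h(t1)) crosses zero at t2 = 0.6832.
So (0.6500, 0.0410), (0.7500, h(t1)), (0.6832, 0) are collinear:
h(t1) = 0.0410 · (0.7500 − 0.6832) / (0.6500 − 0.6832) = 0.0410 · (0.066800)/(-0.033200) = -0.082494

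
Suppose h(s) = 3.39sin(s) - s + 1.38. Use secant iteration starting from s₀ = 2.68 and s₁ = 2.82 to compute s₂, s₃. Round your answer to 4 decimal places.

h(2.68) = 0.209820, h(2.82) = -0.368496
s₂ = 2.820000 − (-0.368496)·(2.820000 − 2.680000) / (-0.368496 − 0.209820) = 2.820000 − (-0.051589)/(-0.578316) = 2.730794
h(2.730794) = 0.002975
s₃ = 2.730794 − 0.002975·(2.730794 − 2.820000) / (0.002975 − (-0.368496)) = 2.730794 − (-0.000265)/(0.371471) = 2.731508

2.7308, 2.7315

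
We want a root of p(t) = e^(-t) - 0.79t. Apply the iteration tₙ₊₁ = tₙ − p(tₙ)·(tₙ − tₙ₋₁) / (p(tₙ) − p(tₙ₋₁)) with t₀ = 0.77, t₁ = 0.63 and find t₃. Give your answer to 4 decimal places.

p(0.77) = -0.145287, p(0.63) = 0.034892
t₂ = 0.630000 − 0.034892·(0.630000 − 0.770000) / (0.034892 − (-0.145287)) = 0.630000 − (-0.004885)/(0.180179) = 0.657111
p(0.657111) = -0.000771
t₃ = 0.657111 − (-0.000771)·(0.657111 − 0.630000) / (-0.000771 − 0.034892) = 0.657111 − (-0.000021)/(-0.035663) = 0.656525

0.6565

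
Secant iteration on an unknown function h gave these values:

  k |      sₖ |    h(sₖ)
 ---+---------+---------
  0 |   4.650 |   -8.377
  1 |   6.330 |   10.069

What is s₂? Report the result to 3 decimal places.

5.413

s₂ = 6.330 − 10.069·(6.330 − 4.650) / (10.069 − (-8.377))
   = 6.330 − (16.91592)/(18.44600) = 5.41295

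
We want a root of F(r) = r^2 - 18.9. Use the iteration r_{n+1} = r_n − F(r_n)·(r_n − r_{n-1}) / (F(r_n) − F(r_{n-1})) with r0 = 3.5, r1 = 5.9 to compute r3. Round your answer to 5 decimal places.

4.32591

F(3.5) = -6.6500000, F(5.9) = 15.9100000
r2 = 5.9000000 − 15.9100000·(5.9000000 − 3.5000000) / (15.9100000 − (-6.6500000)) = 5.9000000 − (38.1840000)/(22.5600000) = 4.2074468
F(4.2074468) = -1.1973914
r3 = 4.2074468 − (-1.1973914)·(4.2074468 − 5.9000000) / (-1.1973914 − 15.9100000) = 4.2074468 − (2.0266486)/(-17.1073914) = 4.3259131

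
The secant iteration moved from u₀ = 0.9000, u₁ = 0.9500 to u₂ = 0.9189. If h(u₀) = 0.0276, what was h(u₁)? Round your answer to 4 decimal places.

The secant line through (0.9000, 0.0276) and (0.9500, h(u₁)) crosses zero at u₂ = 0.9189.
So (0.9000, 0.0276), (0.9500, h(u₁)), (0.9189, 0) are collinear:
h(u₁) = 0.0276 · (0.9500 − 0.9189) / (0.9000 − 0.9189) = 0.0276 · (0.031100)/(-0.018900) = -0.045416

-0.0454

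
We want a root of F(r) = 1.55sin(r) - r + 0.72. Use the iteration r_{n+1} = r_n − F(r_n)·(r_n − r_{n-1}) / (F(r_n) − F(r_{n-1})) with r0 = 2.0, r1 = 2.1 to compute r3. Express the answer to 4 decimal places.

2.0762

F(2.0) = 0.129411, F(2.1) = -0.042025
r2 = 2.100000 − (-0.042025)·(2.100000 − 2.000000) / (-0.042025 − 0.129411) = 2.100000 − (-0.004203)/(-0.171436) = 2.075486
F(2.075486) = 0.001267
r3 = 2.075486 − 0.001267·(2.075486 − 2.100000) / (0.001267 − (-0.042025)) = 2.075486 − (-0.000031)/(0.043292) = 2.076203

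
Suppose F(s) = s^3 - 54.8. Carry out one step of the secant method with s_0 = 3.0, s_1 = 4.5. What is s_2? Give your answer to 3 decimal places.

3.650

F(3.0) = -27.80000, F(4.5) = 36.32500
s_2 = 4.50000 − 36.32500·(4.50000 − 3.00000) / (36.32500 − (-27.80000)) = 4.50000 − (54.48750)/(64.12500) = 3.65029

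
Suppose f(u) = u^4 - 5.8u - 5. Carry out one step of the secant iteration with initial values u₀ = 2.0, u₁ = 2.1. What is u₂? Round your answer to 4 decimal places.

2.0209

f(2.0) = -0.600000, f(2.1) = 2.268100
u₂ = 2.100000 − 2.268100·(2.100000 − 2.000000) / (2.268100 − (-0.600000)) = 2.100000 − (0.226810)/(2.868100) = 2.020920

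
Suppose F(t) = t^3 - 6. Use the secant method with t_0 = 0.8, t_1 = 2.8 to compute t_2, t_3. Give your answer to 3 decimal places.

F(0.8) = -5.48800, F(2.8) = 15.95200
t_2 = 2.80000 − 15.95200·(2.80000 − 0.80000) / (15.95200 − (-5.48800)) = 2.80000 − (31.90400)/(21.44000) = 1.31194
F(1.31194) = -3.74190
t_3 = 1.31194 − (-3.74190)·(1.31194 − 2.80000) / (-3.74190 − 15.95200) = 1.31194 − (5.56818)/(-19.69390) = 1.59468

1.312, 1.595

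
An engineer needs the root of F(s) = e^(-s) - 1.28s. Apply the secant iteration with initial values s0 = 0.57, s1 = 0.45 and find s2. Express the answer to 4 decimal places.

0.4828

F(0.57) = -0.164075, F(0.45) = 0.061628
s2 = 0.450000 − 0.061628·(0.450000 − 0.570000) / (0.061628 − (-0.164075)) = 0.450000 − (-0.007395)/(0.225703) = 0.482766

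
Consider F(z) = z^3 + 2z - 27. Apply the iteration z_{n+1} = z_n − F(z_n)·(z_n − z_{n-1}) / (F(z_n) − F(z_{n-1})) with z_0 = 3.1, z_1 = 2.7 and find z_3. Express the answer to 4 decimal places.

2.7784

F(3.1) = 8.991000, F(2.7) = -1.917000
z_2 = 2.700000 − (-1.917000)·(2.700000 − 3.100000) / (-1.917000 − 8.991000) = 2.700000 − (0.766800)/(-10.908000) = 2.770297
F(2.770297) = -0.198635
z_3 = 2.770297 − (-0.198635)·(2.770297 − 2.700000) / (-0.198635 − (-1.917000)) = 2.770297 − (-0.013963)/(1.718365) = 2.778423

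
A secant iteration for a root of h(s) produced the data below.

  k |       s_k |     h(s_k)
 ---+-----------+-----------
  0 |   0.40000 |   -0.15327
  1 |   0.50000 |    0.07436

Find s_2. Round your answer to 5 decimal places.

s_2 = 0.50000 − 0.07436·(0.50000 − 0.40000) / (0.07436 − (-0.15327))
   = 0.50000 − (0.0074360)/(0.2276300) = 0.4673330

0.46733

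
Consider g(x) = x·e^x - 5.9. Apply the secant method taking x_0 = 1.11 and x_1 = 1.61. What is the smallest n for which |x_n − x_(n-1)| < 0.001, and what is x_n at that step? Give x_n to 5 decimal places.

g(1.11) = -2.5318622, g(1.61) = 2.1545261
x_2 = 1.6100000 − 2.1545261·(0.5000000)/(4.6863883) = 1.3801294;  |Δ| = 0.2298706
g(1.3801294) = -0.4134118
x_3 = 1.3801294 − (-0.4134118)·(-0.2298706)/(-2.5679379) = 1.4171362;  |Δ| = 0.0370068
g(1.4171362) = -0.0539030
x_4 = 1.4171362 − (-0.0539030)·(0.0370068)/(0.3595088) = 1.4226848;  |Δ| = 0.0055486
g(1.4226848) = 0.0016420
x_5 = 1.4226848 − 0.0016420·(0.0055486)/(0.0555450) = 1.4225208;  |Δ| = 0.0001640
|x_5 − x_4| = 0.0001640 < 0.001

n = 5, x_n = 1.42252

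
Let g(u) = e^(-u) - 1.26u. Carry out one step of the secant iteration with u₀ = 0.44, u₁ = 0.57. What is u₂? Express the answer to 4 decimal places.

g(0.44) = 0.089636, g(0.57) = -0.152675
u₂ = 0.570000 − (-0.152675)·(0.570000 − 0.440000) / (-0.152675 − 0.089636) = 0.570000 − (-0.019848)/(-0.242311) = 0.488090

0.4881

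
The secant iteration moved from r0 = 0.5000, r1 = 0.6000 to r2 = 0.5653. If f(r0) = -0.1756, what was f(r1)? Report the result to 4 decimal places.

The secant line through (0.5000, -0.1756) and (0.6000, f(r1)) crosses zero at r2 = 0.5653.
So (0.5000, -0.1756), (0.6000, f(r1)), (0.5653, 0) are collinear:
f(r1) = -0.1756 · (0.6000 − 0.5653) / (0.5000 − 0.5653) = -0.1756 · (0.034700)/(-0.065300) = 0.093313

0.0933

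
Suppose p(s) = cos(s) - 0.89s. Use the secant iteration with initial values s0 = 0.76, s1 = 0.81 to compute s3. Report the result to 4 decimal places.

0.7905

p(0.76) = 0.048436, p(0.81) = -0.031402
s2 = 0.810000 − (-0.031402)·(0.810000 − 0.760000) / (-0.031402 − 0.048436) = 0.810000 − (-0.001570)/(-0.079838) = 0.790334
p(0.790334) = 0.000211
s3 = 0.790334 − 0.000211·(0.790334 − 0.810000) / (0.000211 − (-0.031402)) = 0.790334 − (-0.000004)/(0.031612) = 0.790465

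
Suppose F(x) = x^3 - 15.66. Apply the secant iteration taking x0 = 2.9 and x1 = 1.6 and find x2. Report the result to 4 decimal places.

F(2.9) = 8.729000, F(1.6) = -11.564000
x2 = 1.600000 − (-11.564000)·(1.600000 − 2.900000) / (-11.564000 − 8.729000) = 1.600000 − (15.033200)/(-20.293000) = 2.340807

2.3408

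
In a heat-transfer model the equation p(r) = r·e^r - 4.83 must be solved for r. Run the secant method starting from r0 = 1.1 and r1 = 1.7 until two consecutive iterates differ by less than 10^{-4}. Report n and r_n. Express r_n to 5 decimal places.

n = 6, r_n = 1.30706

p(1.1) = -1.5254174, p(1.7) = 4.4757106
r2 = 1.7000000 − 4.4757106·(0.6000000)/(6.0011279) = 1.2525131;  |Δ| = 0.4474869
p(1.2525131) = -0.4472997
r3 = 1.2525131 − (-0.4472997)·(-0.4474869)/(-4.9230102) = 1.2931713;  |Δ| = 0.0406582
p(1.2931713) = -0.1172631
r4 = 1.2931713 − (-0.1172631)·(0.0406582)/(0.3300365) = 1.3076173;  |Δ| = 0.0144460
p(1.3076173) = 0.0047232
r5 = 1.3076173 − 0.0047232·(0.0144460)/(0.1219863) = 1.3070579;  |Δ| = 0.0005593
p(1.3070579) = -0.0000472
r6 = 1.3070579 − (-0.0000472)·(-0.0005593)/(-0.0047703) = 1.3070635;  |Δ| = 0.0000055
|r6 − r5| = 0.0000055 < 10^{-4}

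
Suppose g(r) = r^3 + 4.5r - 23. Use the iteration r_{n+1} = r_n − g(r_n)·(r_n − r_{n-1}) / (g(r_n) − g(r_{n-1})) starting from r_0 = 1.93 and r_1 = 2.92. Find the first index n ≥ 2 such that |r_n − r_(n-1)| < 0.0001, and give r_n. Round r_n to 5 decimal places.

n = 6, r_n = 2.32352

g(1.93) = -7.1259430, g(2.92) = 15.0370880
r_2 = 2.9200000 − 15.0370880·(0.9900000)/(22.1630310) = 2.2483086;  |Δ| = 0.6716914
g(2.2483086) = -1.5176550
r_3 = 2.2483086 − (-1.5176550)·(-0.6716914)/(-16.5547430) = 2.3098859;  |Δ| = 0.0615773
g(2.3098859) = -0.2809495
r_4 = 2.3098859 − (-0.2809495)·(0.0615773)/(1.2367055) = 2.3238747;  |Δ| = 0.0139889
g(2.3238747) = 0.0072749
r_5 = 2.3238747 − 0.0072749·(0.0139889)/(0.2882244) = 2.3235216;  |Δ| = 0.0003531
g(2.3235216) = -0.0000335
r_6 = 2.3235216 − (-0.0000335)·(-0.0003531)/(-0.0073084) = 2.3235233;  |Δ| = 0.0000016
|r_6 − r_5| = 0.0000016 < 0.0001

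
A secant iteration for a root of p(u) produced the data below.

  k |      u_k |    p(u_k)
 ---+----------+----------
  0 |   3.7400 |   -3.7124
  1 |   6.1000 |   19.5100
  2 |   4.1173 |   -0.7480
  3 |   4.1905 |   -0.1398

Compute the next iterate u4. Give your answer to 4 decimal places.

4.2073

u4 = 4.1905 − (-0.1398)·(4.1905 − 4.1173) / (-0.1398 − (-0.7480))
   = 4.1905 − (-0.010233)/(0.608200) = 4.207326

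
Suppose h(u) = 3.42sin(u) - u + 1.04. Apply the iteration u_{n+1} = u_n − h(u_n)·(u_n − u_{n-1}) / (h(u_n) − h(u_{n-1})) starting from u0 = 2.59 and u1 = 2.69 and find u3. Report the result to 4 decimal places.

2.6511

h(2.59) = 0.242232, h(2.69) = -0.157515
u2 = 2.690000 − (-0.157515)·(2.690000 − 2.590000) / (-0.157515 − 0.242232) = 2.690000 − (-0.015752)/(-0.399747) = 2.650596
h(2.650596) = 0.001950
u3 = 2.650596 − 0.001950·(2.650596 − 2.690000) / (0.001950 − (-0.157515)) = 2.650596 − (-0.000077)/(0.159465) = 2.651078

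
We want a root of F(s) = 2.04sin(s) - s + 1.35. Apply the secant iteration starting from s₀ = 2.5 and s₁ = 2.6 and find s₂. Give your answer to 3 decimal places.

F(2.5) = 0.07088, F(2.6) = -0.19838
s₂ = 2.60000 − (-0.19838)·(2.60000 − 2.50000) / (-0.19838 − 0.07088) = 2.60000 − (-0.01984)/(-0.26926) = 2.52633

2.526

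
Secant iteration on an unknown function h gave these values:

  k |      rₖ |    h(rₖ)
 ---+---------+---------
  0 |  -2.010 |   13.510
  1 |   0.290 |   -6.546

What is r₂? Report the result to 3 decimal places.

r₂ = 0.290 − (-6.546)·(0.290 − (-2.010)) / (-6.546 − 13.510)
   = 0.290 − (-15.05580)/(-20.05600) = -0.46069

-0.461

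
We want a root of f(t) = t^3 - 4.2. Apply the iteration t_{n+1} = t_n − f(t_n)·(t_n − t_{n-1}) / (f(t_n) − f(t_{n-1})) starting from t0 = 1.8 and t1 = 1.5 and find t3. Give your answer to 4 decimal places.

f(1.8) = 1.632000, f(1.5) = -0.825000
t2 = 1.500000 − (-0.825000)·(1.500000 − 1.800000) / (-0.825000 − 1.632000) = 1.500000 − (0.247500)/(-2.457000) = 1.600733
f(1.600733) = -0.098371
t3 = 1.600733 − (-0.098371)·(1.600733 − 1.500000) / (-0.098371 − (-0.825000)) = 1.600733 − (-0.009909)/(0.726629) = 1.614370

1.6144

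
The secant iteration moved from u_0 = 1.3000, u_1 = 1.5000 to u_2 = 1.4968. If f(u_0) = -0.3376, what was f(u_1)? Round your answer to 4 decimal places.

0.0055

The secant line through (1.3000, -0.3376) and (1.5000, f(u_1)) crosses zero at u_2 = 1.4968.
So (1.3000, -0.3376), (1.5000, f(u_1)), (1.4968, 0) are collinear:
f(u_1) = -0.3376 · (1.5000 − 1.4968) / (1.3000 − 1.4968) = -0.3376 · (0.003200)/(-0.196800) = 0.005489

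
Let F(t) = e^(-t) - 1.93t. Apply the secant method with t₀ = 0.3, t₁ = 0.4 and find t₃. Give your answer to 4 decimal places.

0.3611

F(0.3) = 0.161818, F(0.4) = -0.101680
t₂ = 0.400000 − (-0.101680)·(0.400000 − 0.300000) / (-0.101680 − 0.161818) = 0.400000 − (-0.010168)/(-0.263498) = 0.361412
F(0.361412) = -0.000832
t₃ = 0.361412 − (-0.000832)·(0.361412 − 0.400000) / (-0.000832 − (-0.101680)) = 0.361412 − (0.000032)/(0.100848) = 0.361093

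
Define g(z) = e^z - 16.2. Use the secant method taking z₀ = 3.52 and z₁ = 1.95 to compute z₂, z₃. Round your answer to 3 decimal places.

2.488, 2.935

g(3.52) = 17.58443, g(1.95) = -9.17131
z₂ = 1.95000 − (-9.17131)·(1.95000 − 3.52000) / (-9.17131 − 17.58443) = 1.95000 − (14.39896)/(-26.75574) = 2.48816
g(2.48816) = -4.16086
z₃ = 2.48816 − (-4.16086)·(2.48816 − 1.95000) / (-4.16086 − (-9.17131)) = 2.48816 − (-2.23922)/(5.01046) = 2.93507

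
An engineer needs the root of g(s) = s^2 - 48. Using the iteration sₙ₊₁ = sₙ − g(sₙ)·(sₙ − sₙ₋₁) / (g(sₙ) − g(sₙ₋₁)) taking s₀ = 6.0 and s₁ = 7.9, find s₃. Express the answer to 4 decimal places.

6.9239

g(6.0) = -12.000000, g(7.9) = 14.410000
s₂ = 7.900000 − 14.410000·(7.900000 − 6.000000) / (14.410000 − (-12.000000)) = 7.900000 − (27.379000)/(26.410000) = 6.863309
g(6.863309) = -0.894985
s₃ = 6.863309 − (-0.894985)·(6.863309 − 7.900000) / (-0.894985 − 14.410000) = 6.863309 − (0.927822)/(-15.304985) = 6.923932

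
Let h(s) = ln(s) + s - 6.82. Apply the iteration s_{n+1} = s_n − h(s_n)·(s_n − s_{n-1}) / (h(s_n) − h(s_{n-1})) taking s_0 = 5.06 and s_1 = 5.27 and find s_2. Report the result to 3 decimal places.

5.176

h(5.06) = -0.13863, h(5.27) = 0.11203
s_2 = 5.27000 − 0.11203·(5.27000 − 5.06000) / (0.11203 − (-0.13863)) = 5.27000 − (0.02353)/(0.25066) = 5.17614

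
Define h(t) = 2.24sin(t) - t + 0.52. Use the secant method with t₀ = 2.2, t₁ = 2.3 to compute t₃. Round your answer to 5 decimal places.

h(2.2) = 0.1310319, h(2.3) = -0.1096203
t₂ = 2.3000000 − (-0.1096203)·(2.3000000 − 2.2000000) / (-0.1096203 − 0.1310319) = 2.3000000 − (-0.0109620)/(-0.2406523) = 2.2544487
h(2.2544487) = 0.0021583
t₃ = 2.2544487 − 0.0021583·(2.2544487 − 2.3000000) / (0.0021583 − (-0.1096203)) = 2.2544487 − (-0.0000983)/(0.1117786) = 2.2553282

2.25533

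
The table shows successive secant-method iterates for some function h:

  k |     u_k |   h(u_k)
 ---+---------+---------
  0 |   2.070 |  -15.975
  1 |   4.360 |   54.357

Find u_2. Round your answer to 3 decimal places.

2.590

u_2 = 4.360 − 54.357·(4.360 − 2.070) / (54.357 − (-15.975))
   = 4.360 − (124.47753)/(70.33200) = 2.59014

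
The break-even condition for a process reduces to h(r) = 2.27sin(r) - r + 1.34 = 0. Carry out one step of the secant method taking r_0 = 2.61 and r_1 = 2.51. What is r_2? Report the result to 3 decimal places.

h(2.61) = -0.11932, h(2.51) = 0.17028
r_2 = 2.51000 − 0.17028·(2.51000 − 2.61000) / (0.17028 − (-0.11932)) = 2.51000 − (-0.01703)/(0.28960) = 2.56880

2.569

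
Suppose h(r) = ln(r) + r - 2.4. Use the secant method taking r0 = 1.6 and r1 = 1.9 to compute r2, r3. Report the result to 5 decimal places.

h(1.6) = -0.3299964, h(1.9) = 0.1418539
r2 = 1.9000000 − 0.1418539·(1.9000000 − 1.6000000) / (0.1418539 − (-0.3299964)) = 1.9000000 − (0.0425562)/(0.4718503) = 1.8098100
h(1.8098100) = 0.0030319
r3 = 1.8098100 − 0.0030319·(1.8098100 − 1.9000000) / (0.0030319 − 0.1418539) = 1.8098100 − (-0.0002734)/(-0.1388220) = 1.8078403

1.80981, 1.80784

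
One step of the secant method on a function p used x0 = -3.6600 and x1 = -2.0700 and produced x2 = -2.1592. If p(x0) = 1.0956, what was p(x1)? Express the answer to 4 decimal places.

-0.0651

The secant line through (-3.6600, 1.0956) and (-2.0700, p(x1)) crosses zero at x2 = -2.1592.
So (-3.6600, 1.0956), (-2.0700, p(x1)), (-2.1592, 0) are collinear:
p(x1) = 1.0956 · (-2.0700 − (-2.1592)) / (-3.6600 − (-2.1592)) = 1.0956 · (0.089200)/(-1.500800) = -0.065117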